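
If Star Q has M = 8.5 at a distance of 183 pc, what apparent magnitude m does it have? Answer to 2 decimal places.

14.81

m = M + 5 log₁₀(d/10 pc) = 8.5 + 5 log₁₀(183/10)
  = 8.5 + 5 × 1.262 = 8.5 + 6.31 = 14.81.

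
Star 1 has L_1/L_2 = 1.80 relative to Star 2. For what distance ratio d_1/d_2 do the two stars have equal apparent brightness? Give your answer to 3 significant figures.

Equal flux requires L_1/d_1² = L_2/d_2², so d_1/d_2 = √(L_1/L_2)
= √(1.80) = 1.342.

1.34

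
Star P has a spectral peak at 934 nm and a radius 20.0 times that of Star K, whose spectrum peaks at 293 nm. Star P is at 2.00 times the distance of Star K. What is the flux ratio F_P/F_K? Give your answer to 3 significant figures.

Wien's law: T_P/T_K = λ_K/λ_P = 293/934 = 0.3137.
L_P/L_K = (R_P/R_K)²(T_P/T_K)⁴ = (20.0)²(0.3137)⁴ = 3.874.
F_P/F_K = (L_P/L_K)/(d_P/d_K)² = 3.874/(2.00)² = 0.9685.

0.968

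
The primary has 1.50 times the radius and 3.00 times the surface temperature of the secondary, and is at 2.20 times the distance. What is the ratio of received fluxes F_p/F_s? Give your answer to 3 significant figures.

37.7

L_p/L_s = (R_p/R_s)²(T_p/T_s)⁴ = (1.50)² × (3.00)⁴ = 182.2.
F_p/F_s = (L_p/L_s)/(d_p/d_s)² = 182.2 / (2.20)² = 37.65.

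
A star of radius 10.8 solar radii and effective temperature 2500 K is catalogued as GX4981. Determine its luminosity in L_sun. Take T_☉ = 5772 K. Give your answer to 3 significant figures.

4.10 L_sun

L/L_☉ = (R/R_☉)² (T/T_☉)⁴ = (10.8)² × (2500/5772)⁴
       = 116.6 × (0.4331)⁴ = 116.6 × 0.03519 = 4.105.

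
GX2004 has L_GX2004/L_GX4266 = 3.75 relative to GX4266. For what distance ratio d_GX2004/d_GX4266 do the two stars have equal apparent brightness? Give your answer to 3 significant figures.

Equal flux requires L_GX2004/d_GX2004² = L_GX4266/d_GX4266², so d_GX2004/d_GX4266 = √(L_GX2004/L_GX4266)
= √(3.75) = 1.936.

1.94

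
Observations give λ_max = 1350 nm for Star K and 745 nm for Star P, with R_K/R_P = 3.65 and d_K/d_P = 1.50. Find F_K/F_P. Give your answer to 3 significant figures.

Wien's law: T_K/T_P = λ_P/λ_K = 745/1350 = 0.5519.
L_K/L_P = (R_K/R_P)²(T_K/T_P)⁴ = (3.65)²(0.5519)⁴ = 1.236.
F_K/F_P = (L_K/L_P)/(d_K/d_P)² = 1.236/(1.50)² = 0.5492.

0.549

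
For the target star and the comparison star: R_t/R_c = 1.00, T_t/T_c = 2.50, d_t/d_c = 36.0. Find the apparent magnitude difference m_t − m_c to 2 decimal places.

3.80

L_t/L_c = (1.00)²(2.50)⁴ = 39.06.
F_t/F_c = (L_t/L_c)/(d_t/d_c)² = 39.06/1296 = 0.03014.
m_t − m_c = −2.5 log₁₀(0.03014) = 3.80.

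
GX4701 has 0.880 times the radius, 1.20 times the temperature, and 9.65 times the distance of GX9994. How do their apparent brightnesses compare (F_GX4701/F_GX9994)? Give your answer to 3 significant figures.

L_GX4701/L_GX9994 = (R_GX4701/R_GX9994)²(T_GX4701/T_GX9994)⁴ = (0.880)² × (1.20)⁴ = 1.606.
F_GX4701/F_GX9994 = (L_GX4701/L_GX9994)/(d_GX4701/d_GX9994)² = 1.606 / (9.65)² = 0.01724.

0.0172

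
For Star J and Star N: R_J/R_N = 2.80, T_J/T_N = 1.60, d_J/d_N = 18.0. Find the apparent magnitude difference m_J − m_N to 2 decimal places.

L_J/L_N = (2.80)²(1.60)⁴ = 51.38.
F_J/F_N = (L_J/L_N)/(d_J/d_N)² = 51.38/324.0 = 0.1586.
m_J − m_N = −2.5 log₁₀(0.1586) = 2.00.

2.00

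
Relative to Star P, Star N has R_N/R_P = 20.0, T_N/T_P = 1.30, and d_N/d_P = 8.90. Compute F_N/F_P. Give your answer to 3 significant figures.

14.4

L_N/L_P = (R_N/R_P)²(T_N/T_P)⁴ = (20.0)² × (1.30)⁴ = 1142.
F_N/F_P = (L_N/L_P)/(d_N/d_P)² = 1142 / (8.90)² = 14.42.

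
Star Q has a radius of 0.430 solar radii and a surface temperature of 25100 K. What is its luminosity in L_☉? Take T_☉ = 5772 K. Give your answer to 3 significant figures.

L/L_☉ = (R/R_☉)² (T/T_☉)⁴ = (0.430)² × (25100/5772)⁴
       = 0.1849 × (4.349)⁴ = 0.1849 × 357.6 = 66.12.

66.1 L_☉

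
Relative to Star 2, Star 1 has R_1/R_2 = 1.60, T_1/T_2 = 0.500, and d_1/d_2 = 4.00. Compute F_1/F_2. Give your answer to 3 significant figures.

0.0100

L_1/L_2 = (R_1/R_2)²(T_1/T_2)⁴ = (1.60)² × (0.500)⁴ = 0.1600.
F_1/F_2 = (L_1/L_2)/(d_1/d_2)² = 0.1600 / (4.00)² = 0.01000.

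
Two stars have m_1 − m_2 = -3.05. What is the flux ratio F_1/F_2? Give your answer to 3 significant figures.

16.6

F_1/F_2 = 10^(−(m_1 − m_2)/2.5) = 10^(3.05/2.5) = 10^1.220 = 16.60.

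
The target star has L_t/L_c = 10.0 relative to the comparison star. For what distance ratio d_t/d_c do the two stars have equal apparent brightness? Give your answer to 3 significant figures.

3.16

Equal flux requires L_t/d_t² = L_c/d_c², so d_t/d_c = √(L_t/L_c)
= √(10.0) = 3.162.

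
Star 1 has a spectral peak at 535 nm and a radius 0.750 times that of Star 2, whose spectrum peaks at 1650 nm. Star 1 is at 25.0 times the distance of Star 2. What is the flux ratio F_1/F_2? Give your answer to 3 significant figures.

0.0814

Wien's law: T_1/T_2 = λ_2/λ_1 = 1650/535 = 3.084.
L_1/L_2 = (R_1/R_2)²(T_1/T_2)⁴ = (0.750)²(3.084)⁴ = 50.89.
F_1/F_2 = (L_1/L_2)/(d_1/d_2)² = 50.89/(25.0)² = 0.08143.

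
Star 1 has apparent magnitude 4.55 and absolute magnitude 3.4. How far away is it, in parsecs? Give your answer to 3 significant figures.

17.0 pc

m − M = 5 log₁₀(d/10 pc)
4.55 − (3.4) = 1.15 = 5 log₁₀(d/10)
d = 10 × 10^(1.15/5) = 10 × 10^0.230 = 16.98 pc.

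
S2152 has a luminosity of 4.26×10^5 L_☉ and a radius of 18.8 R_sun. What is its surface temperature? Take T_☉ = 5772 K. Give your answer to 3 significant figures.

T/T_☉ = (L/L_☉)^(1/4) / (R/R_☉)^(1/2)
T = 5772 × (4.26×10^5)^(1/4) / √(18.8) = 5772 × 25.55 / 4.336 = 3.401×10^4 K.

3.40×10^4 K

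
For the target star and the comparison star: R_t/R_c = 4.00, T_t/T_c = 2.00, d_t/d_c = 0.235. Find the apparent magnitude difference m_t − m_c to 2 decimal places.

L_t/L_c = (4.00)²(2.00)⁴ = 256.0.
F_t/F_c = (L_t/L_c)/(d_t/d_c)² = 256.0/0.05522 = 4636.
m_t − m_c = −2.5 log₁₀(4636) = -9.17.

-9.17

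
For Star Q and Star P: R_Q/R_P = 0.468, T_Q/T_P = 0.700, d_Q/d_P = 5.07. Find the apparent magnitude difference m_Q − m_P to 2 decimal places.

L_Q/L_P = (0.468)²(0.700)⁴ = 0.05259.
F_Q/F_P = (L_Q/L_P)/(d_Q/d_P)² = 0.05259/25.70 = 0.002046.
m_Q − m_P = −2.5 log₁₀(0.002046) = 6.72.

6.72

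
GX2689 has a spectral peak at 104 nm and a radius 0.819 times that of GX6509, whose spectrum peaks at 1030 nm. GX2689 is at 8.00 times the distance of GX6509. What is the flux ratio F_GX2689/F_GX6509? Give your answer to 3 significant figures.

101

Wien's law: T_GX2689/T_GX6509 = λ_GX6509/λ_GX2689 = 1030/104 = 9.904.
L_GX2689/L_GX6509 = (R_GX2689/R_GX6509)²(T_GX2689/T_GX6509)⁴ = (0.819)²(9.904)⁴ = 6453.
F_GX2689/F_GX6509 = (L_GX2689/L_GX6509)/(d_GX2689/d_GX6509)² = 6453/(8.00)² = 100.8.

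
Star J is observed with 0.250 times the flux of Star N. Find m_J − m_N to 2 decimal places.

1.51

m_J − m_N = −2.5 log₁₀(F_J/F_N) = −2.5 log₁₀(0.250) = −2.5 × (-0.602) = 1.505.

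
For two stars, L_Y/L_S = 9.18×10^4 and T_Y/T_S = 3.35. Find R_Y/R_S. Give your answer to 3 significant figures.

27.0

L ∝ R²T⁴ gives R ∝ √L / T², so
R_Y/R_S = √(9.18×10^4) / (3.35)² = 303.0 / 11.22 = 27.00.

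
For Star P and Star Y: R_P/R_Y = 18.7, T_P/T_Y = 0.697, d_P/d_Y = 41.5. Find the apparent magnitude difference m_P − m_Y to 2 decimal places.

L_P/L_Y = (18.7)²(0.697)⁴ = 82.53.
F_P/F_Y = (L_P/L_Y)/(d_P/d_Y)² = 82.53/1722 = 0.04792.
m_P − m_Y = −2.5 log₁₀(0.04792) = 3.30.

3.30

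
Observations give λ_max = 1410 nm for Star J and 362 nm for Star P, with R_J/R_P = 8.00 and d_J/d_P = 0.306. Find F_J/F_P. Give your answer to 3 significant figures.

2.97

Wien's law: T_J/T_P = λ_P/λ_J = 362/1410 = 0.2567.
L_J/L_P = (R_J/R_P)²(T_J/T_P)⁴ = (8.00)²(0.2567)⁴ = 0.2781.
F_J/F_P = (L_J/L_P)/(d_J/d_P)² = 0.2781/(0.306)² = 2.970.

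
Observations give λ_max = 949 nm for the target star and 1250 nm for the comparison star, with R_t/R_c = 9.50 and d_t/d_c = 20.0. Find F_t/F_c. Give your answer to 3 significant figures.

0.679

Wien's law: T_t/T_c = λ_c/λ_t = 1250/949 = 1.317.
L_t/L_c = (R_t/R_c)²(T_t/T_c)⁴ = (9.50)²(1.317)⁴ = 271.7.
F_t/F_c = (L_t/L_c)/(d_t/d_c)² = 271.7/(20.0)² = 0.6791.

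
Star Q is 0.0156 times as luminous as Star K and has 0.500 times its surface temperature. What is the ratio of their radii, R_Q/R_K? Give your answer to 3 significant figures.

L ∝ R²T⁴ gives R ∝ √L / T², so
R_Q/R_K = √(0.0156) / (0.500)² = 0.1249 / 0.2500 = 0.4996.

0.500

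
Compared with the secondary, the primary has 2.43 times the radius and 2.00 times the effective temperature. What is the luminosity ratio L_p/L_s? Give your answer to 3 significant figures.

94.5

From the Stefan–Boltzmann law, L ∝ R²T⁴, so
L_p/L_s = (R_p/R_s)² (T_p/T_s)⁴ = (2.43)² × (2.00)⁴ = 5.905 × 16.00 = 94.48.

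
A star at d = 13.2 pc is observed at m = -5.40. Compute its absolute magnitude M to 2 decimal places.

M = m − 5 log₁₀(d/10 pc) = -5.40 − 5 log₁₀(13.2/10)
  = -5.40 − 5 × 0.121 = -5.40 − 0.60 = -6.00.

-6.00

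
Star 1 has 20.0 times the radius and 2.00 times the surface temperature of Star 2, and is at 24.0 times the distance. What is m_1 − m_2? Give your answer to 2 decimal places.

-2.61

L_1/L_2 = (20.0)²(2.00)⁴ = 6400.
F_1/F_2 = (L_1/L_2)/(d_1/d_2)² = 6400/576.0 = 11.11.
m_1 − m_2 = −2.5 log₁₀(11.11) = -2.61.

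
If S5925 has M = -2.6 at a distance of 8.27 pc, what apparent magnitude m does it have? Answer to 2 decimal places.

m = M + 5 log₁₀(d/10 pc) = -2.6 + 5 log₁₀(8.27/10)
  = -2.6 + 5 × -0.082 = -2.6 + -0.41 = -3.01.

-3.01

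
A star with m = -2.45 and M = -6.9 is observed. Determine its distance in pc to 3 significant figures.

m − M = 5 log₁₀(d/10 pc)
-2.45 − (-6.9) = 4.45 = 5 log₁₀(d/10)
d = 10 × 10^(4.45/5) = 10 × 10^0.890 = 77.62 pc.

77.6 pc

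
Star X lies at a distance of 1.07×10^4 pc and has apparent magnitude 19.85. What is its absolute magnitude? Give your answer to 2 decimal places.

4.70

M = m − 5 log₁₀(d/10 pc) = 19.85 − 5 log₁₀(1.07×10^4/10)
  = 19.85 − 5 × 3.029 = 19.85 − 15.15 = 4.70.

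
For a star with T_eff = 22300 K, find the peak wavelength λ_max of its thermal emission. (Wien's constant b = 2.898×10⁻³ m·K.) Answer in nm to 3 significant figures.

130 nm

λ_max = b/T = 2.898×10⁻³ / 22300 = 1.30×10^-7 m = 130.0 nm.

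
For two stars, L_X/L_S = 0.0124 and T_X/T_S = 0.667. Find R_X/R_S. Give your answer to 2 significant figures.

L ∝ R²T⁴ gives R ∝ √L / T², so
R_X/R_S = √(0.0124) / (0.667)² = 0.1114 / 0.4449 = 0.2503.

0.25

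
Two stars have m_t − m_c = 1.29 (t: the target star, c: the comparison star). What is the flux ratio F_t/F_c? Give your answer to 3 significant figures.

F_t/F_c = 10^(−(m_t − m_c)/2.5) = 10^(-1.29/2.5) = 10^-0.516 = 0.3048.

0.305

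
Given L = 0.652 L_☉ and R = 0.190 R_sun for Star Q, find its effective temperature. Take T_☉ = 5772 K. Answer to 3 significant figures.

T/T_☉ = (L/L_☉)^(1/4) / (R/R_☉)^(1/2)
T = 5772 × (0.652)^(1/4) / √(0.190) = 5772 × 0.8986 / 0.4359 = 1.190×10^4 K.

1.19×10^4 K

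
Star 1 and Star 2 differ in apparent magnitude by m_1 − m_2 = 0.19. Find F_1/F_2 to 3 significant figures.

0.839

F_1/F_2 = 10^(−(m_1 − m_2)/2.5) = 10^(-0.19/2.5) = 10^-0.076 = 0.8395.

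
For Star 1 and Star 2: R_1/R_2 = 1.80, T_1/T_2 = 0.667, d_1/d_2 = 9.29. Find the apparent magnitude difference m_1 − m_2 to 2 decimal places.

5.32

L_1/L_2 = (1.80)²(0.667)⁴ = 0.6413.
F_1/F_2 = (L_1/L_2)/(d_1/d_2)² = 0.6413/86.30 = 0.007430.
m_1 − m_2 = −2.5 log₁₀(0.007430) = 5.32.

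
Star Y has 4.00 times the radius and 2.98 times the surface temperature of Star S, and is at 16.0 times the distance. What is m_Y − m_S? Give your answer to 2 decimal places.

-1.73

L_Y/L_S = (4.00)²(2.98)⁴ = 1262.
F_Y/F_S = (L_Y/L_S)/(d_Y/d_S)² = 1262/256.0 = 4.929.
m_Y − m_S = −2.5 log₁₀(4.929) = -1.73.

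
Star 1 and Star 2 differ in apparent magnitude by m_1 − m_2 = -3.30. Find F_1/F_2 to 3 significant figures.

20.9

F_1/F_2 = 10^(−(m_1 − m_2)/2.5) = 10^(3.30/2.5) = 10^1.320 = 20.89.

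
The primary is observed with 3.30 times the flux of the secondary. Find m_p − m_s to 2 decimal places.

m_p − m_s = −2.5 log₁₀(F_p/F_s) = −2.5 log₁₀(3.30) = −2.5 × (0.519) = -1.296.

-1.30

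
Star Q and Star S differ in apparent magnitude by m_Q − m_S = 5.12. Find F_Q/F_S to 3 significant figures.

0.00895

F_Q/F_S = 10^(−(m_Q − m_S)/2.5) = 10^(-5.12/2.5) = 10^-2.048 = 0.008954.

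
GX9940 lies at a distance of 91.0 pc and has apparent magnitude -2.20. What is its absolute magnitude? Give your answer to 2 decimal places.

-7.00

M = m − 5 log₁₀(d/10 pc) = -2.20 − 5 log₁₀(91.0/10)
  = -2.20 − 5 × 0.959 = -2.20 − 4.80 = -7.00.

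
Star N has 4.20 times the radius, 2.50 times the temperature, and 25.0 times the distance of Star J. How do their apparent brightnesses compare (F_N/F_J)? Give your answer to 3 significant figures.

L_N/L_J = (R_N/R_J)²(T_N/T_J)⁴ = (4.20)² × (2.50)⁴ = 689.1.
F_N/F_J = (L_N/L_J)/(d_N/d_J)² = 689.1 / (25.0)² = 1.103.

1.10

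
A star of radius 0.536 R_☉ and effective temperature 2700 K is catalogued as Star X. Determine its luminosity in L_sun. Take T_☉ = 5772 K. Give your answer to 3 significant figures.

L/L_☉ = (R/R_☉)² (T/T_☉)⁴ = (0.536)² × (2700/5772)⁴
       = 0.2873 × (0.4678)⁴ = 0.2873 × 0.04788 = 0.01376.

0.0138 L_sun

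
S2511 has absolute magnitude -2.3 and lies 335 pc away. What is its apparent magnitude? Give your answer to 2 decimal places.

5.33

m = M + 5 log₁₀(d/10 pc) = -2.3 + 5 log₁₀(335/10)
  = -2.3 + 5 × 1.525 = -2.3 + 7.63 = 5.33.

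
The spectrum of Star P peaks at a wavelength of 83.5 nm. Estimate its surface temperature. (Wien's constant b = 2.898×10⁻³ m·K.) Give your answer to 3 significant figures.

T = b/λ_max = 2.898×10⁻³ / (83.5×10⁻⁹) = 3.471×10^4 K.

3.47×10^4 K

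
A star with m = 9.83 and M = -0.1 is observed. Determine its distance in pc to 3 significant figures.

m − M = 5 log₁₀(d/10 pc)
9.83 − (-0.1) = 9.93 = 5 log₁₀(d/10)
d = 10 × 10^(9.93/5) = 10 × 10^1.986 = 968.3 pc.

968 pc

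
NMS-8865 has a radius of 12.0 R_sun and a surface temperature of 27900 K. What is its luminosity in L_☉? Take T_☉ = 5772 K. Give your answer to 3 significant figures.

L/L_☉ = (R/R_☉)² (T/T_☉)⁴ = (12.0)² × (27900/5772)⁴
       = 144.0 × (4.834)⁴ = 144.0 × 545.9 = 7.861×10^4.

7.86×10^4 L_☉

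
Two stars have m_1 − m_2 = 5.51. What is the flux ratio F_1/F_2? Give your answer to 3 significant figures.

0.00625

F_1/F_2 = 10^(−(m_1 − m_2)/2.5) = 10^(-5.51/2.5) = 10^-2.204 = 0.006252.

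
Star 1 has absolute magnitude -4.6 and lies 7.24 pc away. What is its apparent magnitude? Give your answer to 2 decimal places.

m = M + 5 log₁₀(d/10 pc) = -4.6 + 5 log₁₀(7.24/10)
  = -4.6 + 5 × -0.140 = -4.6 + -0.70 = -5.30.

-5.30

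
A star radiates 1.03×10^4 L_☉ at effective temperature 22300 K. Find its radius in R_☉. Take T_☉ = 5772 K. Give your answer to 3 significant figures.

R/R_☉ = √(L/L_☉) / (T/T_☉)² = √(1.03×10^4) / (3.863)²
       = 101.5 / 14.93 = 6.799.

6.80 R_☉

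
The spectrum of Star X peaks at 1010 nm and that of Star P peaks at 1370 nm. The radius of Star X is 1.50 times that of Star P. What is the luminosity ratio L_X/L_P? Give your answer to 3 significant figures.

7.62

Wien's law gives T ∝ 1/λ_max, so T_X/T_P = λ_P/λ_X = 1370/1010 = 1.356.
Then L ∝ R²T⁴ gives L_X/L_P = (1.50)² × (1.356)⁴ = 2.250 × 3.385 = 7.617.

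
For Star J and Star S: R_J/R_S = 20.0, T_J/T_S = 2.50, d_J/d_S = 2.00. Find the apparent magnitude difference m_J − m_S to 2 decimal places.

L_J/L_S = (20.0)²(2.50)⁴ = 1.562×10^4.
F_J/F_S = (L_J/L_S)/(d_J/d_S)² = 1.562×10^4/4.000 = 3906.
m_J − m_S = −2.5 log₁₀(3906) = -8.98.

-8.98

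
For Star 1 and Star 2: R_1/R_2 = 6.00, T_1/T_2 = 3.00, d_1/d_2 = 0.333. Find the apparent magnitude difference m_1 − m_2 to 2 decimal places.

L_1/L_2 = (6.00)²(3.00)⁴ = 2916.
F_1/F_2 = (L_1/L_2)/(d_1/d_2)² = 2916/0.1109 = 2.630×10^4.
m_1 − m_2 = −2.5 log₁₀(2.630×10^4) = -11.05.

-11.05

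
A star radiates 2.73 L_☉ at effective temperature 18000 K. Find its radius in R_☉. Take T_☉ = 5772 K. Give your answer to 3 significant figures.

R/R_☉ = √(L/L_☉) / (T/T_☉)² = √(2.73) / (3.119)²
       = 1.652 / 9.725 = 0.1699.

0.170 R_☉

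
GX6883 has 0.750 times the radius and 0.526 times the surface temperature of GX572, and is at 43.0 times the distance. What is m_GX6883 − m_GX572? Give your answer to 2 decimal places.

L_GX6883/L_GX572 = (0.750)²(0.526)⁴ = 0.04306.
F_GX6883/F_GX572 = (L_GX6883/L_GX572)/(d_GX6883/d_GX572)² = 0.04306/1849 = 2.329×10^-5.
m_GX6883 − m_GX572 = −2.5 log₁₀(2.329×10^-5) = 11.58.

11.58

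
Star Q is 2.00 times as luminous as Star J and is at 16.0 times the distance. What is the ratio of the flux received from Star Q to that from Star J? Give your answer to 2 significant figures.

F = L/(4πd²), so F_Q/F_J = (L_Q/L_J) / (d_Q/d_J)²
= 2.00 / (16.0)² = 2.00 / 256.0 = 0.007812.

0.0078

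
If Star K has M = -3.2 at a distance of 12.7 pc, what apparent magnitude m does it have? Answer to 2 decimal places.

-2.68

m = M + 5 log₁₀(d/10 pc) = -3.2 + 5 log₁₀(12.7/10)
  = -3.2 + 5 × 0.104 = -3.2 + 0.52 = -2.68.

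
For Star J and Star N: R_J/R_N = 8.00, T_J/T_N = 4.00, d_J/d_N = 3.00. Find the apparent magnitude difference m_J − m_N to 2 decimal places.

L_J/L_N = (8.00)²(4.00)⁴ = 1.638×10^4.
F_J/F_N = (L_J/L_N)/(d_J/d_N)² = 1.638×10^4/9.000 = 1820.
m_J − m_N = −2.5 log₁₀(1820) = -8.15.

-8.15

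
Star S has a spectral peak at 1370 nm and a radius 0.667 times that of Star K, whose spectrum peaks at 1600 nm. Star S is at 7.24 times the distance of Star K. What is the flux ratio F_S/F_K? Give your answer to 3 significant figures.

0.0158

Wien's law: T_S/T_K = λ_K/λ_S = 1600/1370 = 1.168.
L_S/L_K = (R_S/R_K)²(T_S/T_K)⁴ = (0.667)²(1.168)⁴ = 0.8277.
F_S/F_K = (L_S/L_K)/(d_S/d_K)² = 0.8277/(7.24)² = 0.01579.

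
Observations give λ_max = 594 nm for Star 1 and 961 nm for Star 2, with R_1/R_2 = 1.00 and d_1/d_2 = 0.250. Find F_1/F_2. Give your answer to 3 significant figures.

Wien's law: T_1/T_2 = λ_2/λ_1 = 961/594 = 1.618.
L_1/L_2 = (R_1/R_2)²(T_1/T_2)⁴ = (1.00)²(1.618)⁴ = 6.851.
F_1/F_2 = (L_1/L_2)/(d_1/d_2)² = 6.851/(0.250)² = 109.6.

110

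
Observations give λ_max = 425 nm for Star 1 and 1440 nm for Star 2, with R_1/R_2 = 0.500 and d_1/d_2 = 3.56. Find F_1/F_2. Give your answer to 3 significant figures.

Wien's law: T_1/T_2 = λ_2/λ_1 = 1440/425 = 3.388.
L_1/L_2 = (R_1/R_2)²(T_1/T_2)⁴ = (0.500)²(3.388)⁴ = 32.95.
F_1/F_2 = (L_1/L_2)/(d_1/d_2)² = 32.95/(3.56)² = 2.600.

2.60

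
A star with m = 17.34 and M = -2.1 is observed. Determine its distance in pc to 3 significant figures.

m − M = 5 log₁₀(d/10 pc)
17.34 − (-2.1) = 19.44 = 5 log₁₀(d/10)
d = 10 × 10^(19.44/5) = 10 × 10^3.888 = 7.727×10^4 pc.

7.73×10^4 pc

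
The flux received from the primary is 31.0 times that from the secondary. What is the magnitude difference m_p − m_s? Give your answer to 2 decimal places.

-3.73

m_p − m_s = −2.5 log₁₀(F_p/F_s) = −2.5 log₁₀(31.0) = −2.5 × (1.491) = -3.728.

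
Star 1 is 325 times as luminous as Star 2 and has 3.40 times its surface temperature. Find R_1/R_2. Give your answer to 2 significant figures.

L ∝ R²T⁴ gives R ∝ √L / T², so
R_1/R_2 = √(325) / (3.40)² = 18.03 / 11.56 = 1.559.

1.6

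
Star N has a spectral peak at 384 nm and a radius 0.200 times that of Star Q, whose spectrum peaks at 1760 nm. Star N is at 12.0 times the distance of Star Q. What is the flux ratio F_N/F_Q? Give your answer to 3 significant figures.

0.123

Wien's law: T_N/T_Q = λ_Q/λ_N = 1760/384 = 4.583.
L_N/L_Q = (R_N/R_Q)²(T_N/T_Q)⁴ = (0.200)²(4.583)⁴ = 17.65.
F_N/F_Q = (L_N/L_Q)/(d_N/d_Q)² = 17.65/(12.0)² = 0.1226.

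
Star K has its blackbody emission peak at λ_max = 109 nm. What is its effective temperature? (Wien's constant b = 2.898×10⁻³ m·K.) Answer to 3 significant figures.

T = b/λ_max = 2.898×10⁻³ / (109×10⁻⁹) = 2.659×10^4 K.

2.66×10^4 K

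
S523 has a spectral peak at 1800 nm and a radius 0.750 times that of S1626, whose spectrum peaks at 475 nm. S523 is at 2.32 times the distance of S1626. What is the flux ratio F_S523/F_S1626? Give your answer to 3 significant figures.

5.07×10^-4

Wien's law: T_S523/T_S1626 = λ_S1626/λ_S523 = 475/1800 = 0.2639.
L_S523/L_S1626 = (R_S523/R_S1626)²(T_S523/T_S1626)⁴ = (0.750)²(0.2639)⁴ = 0.002728.
F_S523/F_S1626 = (L_S523/L_S1626)/(d_S523/d_S1626)² = 0.002728/(2.32)² = 5.068×10^-4.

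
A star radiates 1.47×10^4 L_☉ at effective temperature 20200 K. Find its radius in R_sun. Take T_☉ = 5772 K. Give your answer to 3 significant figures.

R/R_☉ = √(L/L_☉) / (T/T_☉)² = √(1.47×10^4) / (3.500)²
       = 121.2 / 12.25 = 9.899.

9.90 R_sun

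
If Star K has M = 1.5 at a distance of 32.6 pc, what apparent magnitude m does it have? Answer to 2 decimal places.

m = M + 5 log₁₀(d/10 pc) = 1.5 + 5 log₁₀(32.6/10)
  = 1.5 + 5 × 0.513 = 1.5 + 2.57 = 4.07.

4.07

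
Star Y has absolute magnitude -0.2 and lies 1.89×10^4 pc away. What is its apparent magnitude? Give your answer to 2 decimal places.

16.18

m = M + 5 log₁₀(d/10 pc) = -0.2 + 5 log₁₀(1.89×10^4/10)
  = -0.2 + 5 × 3.276 = -0.2 + 16.38 = 16.18.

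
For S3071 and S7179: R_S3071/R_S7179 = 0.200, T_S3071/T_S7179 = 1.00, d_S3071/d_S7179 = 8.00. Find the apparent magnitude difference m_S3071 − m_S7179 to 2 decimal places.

8.01

L_S3071/L_S7179 = (0.200)²(1.00)⁴ = 0.04000.
F_S3071/F_S7179 = (L_S3071/L_S7179)/(d_S3071/d_S7179)² = 0.04000/64.00 = 6.250×10^-4.
m_S3071 − m_S7179 = −2.5 log₁₀(6.250×10^-4) = 8.01.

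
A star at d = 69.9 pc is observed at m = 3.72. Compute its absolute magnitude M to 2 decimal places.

-0.50

M = m − 5 log₁₀(d/10 pc) = 3.72 − 5 log₁₀(69.9/10)
  = 3.72 − 5 × 0.844 = 3.72 − 4.22 = -0.50.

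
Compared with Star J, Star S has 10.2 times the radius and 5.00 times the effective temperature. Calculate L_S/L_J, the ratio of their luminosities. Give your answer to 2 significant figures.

From the Stefan–Boltzmann law, L ∝ R²T⁴, so
L_S/L_J = (R_S/R_J)² (T_S/T_J)⁴ = (10.2)² × (5.00)⁴ = 104.0 × 625.0 = 6.502×10^4.

6.5×10^4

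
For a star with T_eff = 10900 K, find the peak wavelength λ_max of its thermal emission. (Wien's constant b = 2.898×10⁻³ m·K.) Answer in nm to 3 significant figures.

λ_max = b/T = 2.898×10⁻³ / 10900 = 2.66×10^-7 m = 265.9 nm.

266 nm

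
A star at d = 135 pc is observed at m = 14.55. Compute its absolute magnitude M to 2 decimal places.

M = m − 5 log₁₀(d/10 pc) = 14.55 − 5 log₁₀(135/10)
  = 14.55 − 5 × 1.130 = 14.55 − 5.65 = 8.90.

8.90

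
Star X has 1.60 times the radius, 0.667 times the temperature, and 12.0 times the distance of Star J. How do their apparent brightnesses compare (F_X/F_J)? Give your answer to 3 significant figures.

L_X/L_J = (R_X/R_J)²(T_X/T_J)⁴ = (1.60)² × (0.667)⁴ = 0.5067.
F_X/F_J = (L_X/L_J)/(d_X/d_J)² = 0.5067 / (12.0)² = 0.003519.

0.00352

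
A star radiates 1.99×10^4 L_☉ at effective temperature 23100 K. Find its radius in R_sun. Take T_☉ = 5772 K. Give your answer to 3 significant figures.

R/R_☉ = √(L/L_☉) / (T/T_☉)² = √(1.99×10^4) / (4.002)²
       = 141.1 / 16.02 = 8.808.

8.81 R_sun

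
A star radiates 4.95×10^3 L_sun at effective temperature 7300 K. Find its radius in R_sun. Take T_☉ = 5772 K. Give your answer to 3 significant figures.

R/R_☉ = √(L/L_☉) / (T/T_☉)² = √(4.95×10^3) / (1.265)²
       = 70.36 / 1.600 = 43.99.

44.0 R_sun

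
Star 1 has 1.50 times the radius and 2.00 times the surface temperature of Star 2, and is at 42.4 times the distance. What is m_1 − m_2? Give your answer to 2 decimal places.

4.25

L_1/L_2 = (1.50)²(2.00)⁴ = 36.00.
F_1/F_2 = (L_1/L_2)/(d_1/d_2)² = 36.00/1798 = 0.02002.
m_1 − m_2 = −2.5 log₁₀(0.02002) = 4.25.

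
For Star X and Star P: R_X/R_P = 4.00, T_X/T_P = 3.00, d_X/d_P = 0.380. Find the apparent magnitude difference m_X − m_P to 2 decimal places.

L_X/L_P = (4.00)²(3.00)⁴ = 1296.
F_X/F_P = (L_X/L_P)/(d_X/d_P)² = 1296/0.1444 = 8975.
m_X − m_P = −2.5 log₁₀(8975) = -9.88.

-9.88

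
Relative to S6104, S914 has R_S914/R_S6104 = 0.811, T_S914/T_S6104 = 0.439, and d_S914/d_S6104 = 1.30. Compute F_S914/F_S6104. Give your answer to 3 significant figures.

L_S914/L_S6104 = (R_S914/R_S6104)²(T_S914/T_S6104)⁴ = (0.811)² × (0.439)⁴ = 0.02443.
F_S914/F_S6104 = (L_S914/L_S6104)/(d_S914/d_S6104)² = 0.02443 / (1.30)² = 0.01445.

0.0145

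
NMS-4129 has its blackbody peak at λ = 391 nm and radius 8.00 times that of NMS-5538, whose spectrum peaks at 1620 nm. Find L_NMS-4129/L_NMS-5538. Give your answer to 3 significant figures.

Wien's law gives T ∝ 1/λ_max, so T_NMS-4129/T_NMS-5538 = λ_NMS-5538/λ_NMS-4129 = 1620/391 = 4.143.
Then L ∝ R²T⁴ gives L_NMS-4129/L_NMS-5538 = (8.00)² × (4.143)⁴ = 64.00 × 294.7 = 1.886×10^4.

1.89×10^4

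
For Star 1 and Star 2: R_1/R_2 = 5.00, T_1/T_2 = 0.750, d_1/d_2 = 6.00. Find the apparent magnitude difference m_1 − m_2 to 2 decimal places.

L_1/L_2 = (5.00)²(0.750)⁴ = 7.910.
F_1/F_2 = (L_1/L_2)/(d_1/d_2)² = 7.910/36.00 = 0.2197.
m_1 − m_2 = −2.5 log₁₀(0.2197) = 1.65.

1.65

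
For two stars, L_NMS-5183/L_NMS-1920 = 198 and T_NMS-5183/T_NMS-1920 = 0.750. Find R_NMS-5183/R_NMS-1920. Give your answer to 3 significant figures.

25.0

L ∝ R²T⁴ gives R ∝ √L / T², so
R_NMS-5183/R_NMS-1920 = √(198) / (0.750)² = 14.07 / 0.5625 = 25.02.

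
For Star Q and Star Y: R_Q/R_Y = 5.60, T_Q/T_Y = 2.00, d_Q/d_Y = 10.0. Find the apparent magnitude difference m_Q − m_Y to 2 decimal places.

L_Q/L_Y = (5.60)²(2.00)⁴ = 501.8.
F_Q/F_Y = (L_Q/L_Y)/(d_Q/d_Y)² = 501.8/100.0 = 5.018.
m_Q − m_Y = −2.5 log₁₀(5.018) = -1.75.

-1.75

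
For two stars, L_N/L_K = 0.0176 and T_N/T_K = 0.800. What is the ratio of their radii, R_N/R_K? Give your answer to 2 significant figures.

0.21

L ∝ R²T⁴ gives R ∝ √L / T², so
R_N/R_K = √(0.0176) / (0.800)² = 0.1327 / 0.6400 = 0.2073.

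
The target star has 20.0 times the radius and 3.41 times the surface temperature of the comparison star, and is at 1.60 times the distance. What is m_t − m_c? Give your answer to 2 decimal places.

-10.81

L_t/L_c = (20.0)²(3.41)⁴ = 5.409×10^4.
F_t/F_c = (L_t/L_c)/(d_t/d_c)² = 5.409×10^4/2.560 = 2.113×10^4.
m_t − m_c = −2.5 log₁₀(2.113×10^4) = -10.81.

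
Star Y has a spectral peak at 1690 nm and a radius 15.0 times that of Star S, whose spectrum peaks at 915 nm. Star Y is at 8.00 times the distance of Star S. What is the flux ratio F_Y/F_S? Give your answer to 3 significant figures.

0.302

Wien's law: T_Y/T_S = λ_S/λ_Y = 915/1690 = 0.5414.
L_Y/L_S = (R_Y/R_S)²(T_Y/T_S)⁴ = (15.0)²(0.5414)⁴ = 19.33.
F_Y/F_S = (L_Y/L_S)/(d_Y/d_S)² = 19.33/(8.00)² = 0.3021.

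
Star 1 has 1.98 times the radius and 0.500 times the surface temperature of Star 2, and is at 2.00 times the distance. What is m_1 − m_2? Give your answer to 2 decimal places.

L_1/L_2 = (1.98)²(0.500)⁴ = 0.2450.
F_1/F_2 = (L_1/L_2)/(d_1/d_2)² = 0.2450/4.000 = 0.06126.
m_1 − m_2 = −2.5 log₁₀(0.06126) = 3.03.

3.03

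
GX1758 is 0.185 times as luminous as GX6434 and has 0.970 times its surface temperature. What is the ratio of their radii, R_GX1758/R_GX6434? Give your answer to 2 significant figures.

L ∝ R²T⁴ gives R ∝ √L / T², so
R_GX1758/R_GX6434 = √(0.185) / (0.970)² = 0.4301 / 0.9409 = 0.4571.

0.46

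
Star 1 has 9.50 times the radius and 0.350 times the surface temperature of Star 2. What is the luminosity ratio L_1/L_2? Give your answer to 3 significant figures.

From the Stefan–Boltzmann law, L ∝ R²T⁴, so
L_1/L_2 = (R_1/R_2)² (T_1/T_2)⁴ = (9.50)² × (0.350)⁴ = 90.25 × 0.01501 = 1.354.

1.35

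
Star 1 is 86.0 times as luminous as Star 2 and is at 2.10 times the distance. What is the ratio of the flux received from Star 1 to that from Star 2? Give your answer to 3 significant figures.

19.5

F = L/(4πd²), so F_1/F_2 = (L_1/L_2) / (d_1/d_2)²
= 86.0 / (2.10)² = 86.0 / 4.410 = 19.50.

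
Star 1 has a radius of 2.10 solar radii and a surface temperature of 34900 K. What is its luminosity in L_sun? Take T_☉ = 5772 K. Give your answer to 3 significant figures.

L/L_☉ = (R/R_☉)² (T/T_☉)⁴ = (2.10)² × (34900/5772)⁴
       = 4.410 × (6.046)⁴ = 4.410 × 1337 = 5894.

5.89×10^3 L_sun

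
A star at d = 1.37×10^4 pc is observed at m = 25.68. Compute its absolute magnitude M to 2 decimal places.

M = m − 5 log₁₀(d/10 pc) = 25.68 − 5 log₁₀(1.37×10^4/10)
  = 25.68 − 5 × 3.137 = 25.68 − 15.68 = 10.00.

10.00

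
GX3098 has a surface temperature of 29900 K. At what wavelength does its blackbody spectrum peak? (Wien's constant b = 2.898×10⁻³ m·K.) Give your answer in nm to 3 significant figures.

96.9 nm

λ_max = b/T = 2.898×10⁻³ / 29900 = 9.69×10^-8 m = 96.92 nm.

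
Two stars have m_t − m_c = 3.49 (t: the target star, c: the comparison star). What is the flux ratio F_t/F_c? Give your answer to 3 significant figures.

F_t/F_c = 10^(−(m_t − m_c)/2.5) = 10^(-3.49/2.5) = 10^-1.396 = 0.04018.

0.0402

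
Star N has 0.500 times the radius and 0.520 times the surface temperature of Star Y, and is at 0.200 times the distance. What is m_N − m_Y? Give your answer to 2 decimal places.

0.85

L_N/L_Y = (0.500)²(0.520)⁴ = 0.01828.
F_N/F_Y = (L_N/L_Y)/(d_N/d_Y)² = 0.01828/0.04000 = 0.4570.
m_N − m_Y = −2.5 log₁₀(0.4570) = 0.85.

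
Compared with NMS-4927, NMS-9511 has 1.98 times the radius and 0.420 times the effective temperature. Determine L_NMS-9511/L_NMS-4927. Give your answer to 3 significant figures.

From the Stefan–Boltzmann law, L ∝ R²T⁴, so
L_NMS-9511/L_NMS-4927 = (R_NMS-9511/R_NMS-4927)² (T_NMS-9511/T_NMS-4927)⁴ = (1.98)² × (0.420)⁴ = 3.920 × 0.03112 = 0.1220.

0.122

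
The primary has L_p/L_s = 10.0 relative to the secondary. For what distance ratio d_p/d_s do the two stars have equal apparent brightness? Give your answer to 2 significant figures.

Equal flux requires L_p/d_p² = L_s/d_s², so d_p/d_s = √(L_p/L_s)
= √(10.0) = 3.162.

3.2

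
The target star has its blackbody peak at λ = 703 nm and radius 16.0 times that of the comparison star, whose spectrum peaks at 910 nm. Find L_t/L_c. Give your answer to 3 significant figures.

719

Wien's law gives T ∝ 1/λ_max, so T_t/T_c = λ_c/λ_t = 910/703 = 1.294.
Then L ∝ R²T⁴ gives L_t/L_c = (16.0)² × (1.294)⁴ = 256.0 × 2.808 = 718.8.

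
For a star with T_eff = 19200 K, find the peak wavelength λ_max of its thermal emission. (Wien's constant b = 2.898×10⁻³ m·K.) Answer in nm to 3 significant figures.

151 nm

λ_max = b/T = 2.898×10⁻³ / 19200 = 1.51×10^-7 m = 150.9 nm.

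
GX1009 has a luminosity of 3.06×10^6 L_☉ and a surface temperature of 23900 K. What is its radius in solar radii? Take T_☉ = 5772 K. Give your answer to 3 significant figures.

R/R_☉ = √(L/L_☉) / (T/T_☉)² = √(3.06×10^6) / (4.141)²
       = 1749 / 17.15 = 102.0.

102 solar radii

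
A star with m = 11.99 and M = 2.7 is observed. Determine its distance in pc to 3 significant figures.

m − M = 5 log₁₀(d/10 pc)
11.99 − (2.7) = 9.29 = 5 log₁₀(d/10)
d = 10 × 10^(9.29/5) = 10 × 10^1.858 = 721.1 pc.

721 pc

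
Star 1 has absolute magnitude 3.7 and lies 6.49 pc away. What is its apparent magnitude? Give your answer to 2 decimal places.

2.76

m = M + 5 log₁₀(d/10 pc) = 3.7 + 5 log₁₀(6.49/10)
  = 3.7 + 5 × -0.188 = 3.7 + -0.94 = 2.76.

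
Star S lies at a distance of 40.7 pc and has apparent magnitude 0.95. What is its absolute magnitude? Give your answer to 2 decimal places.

-2.10

M = m − 5 log₁₀(d/10 pc) = 0.95 − 5 log₁₀(40.7/10)
  = 0.95 − 5 × 0.610 = 0.95 − 3.05 = -2.10.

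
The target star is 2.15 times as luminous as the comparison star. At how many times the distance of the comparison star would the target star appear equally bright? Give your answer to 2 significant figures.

1.5

Equal flux requires L_t/d_t² = L_c/d_c², so d_t/d_c = √(L_t/L_c)
= √(2.15) = 1.466.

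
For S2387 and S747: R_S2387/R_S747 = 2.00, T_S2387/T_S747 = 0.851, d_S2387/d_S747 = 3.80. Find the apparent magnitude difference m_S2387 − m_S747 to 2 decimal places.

2.09

L_S2387/L_S747 = (2.00)²(0.851)⁴ = 2.098.
F_S2387/F_S747 = (L_S2387/L_S747)/(d_S2387/d_S747)² = 2.098/14.44 = 0.1453.
m_S2387 − m_S747 = −2.5 log₁₀(0.1453) = 2.09.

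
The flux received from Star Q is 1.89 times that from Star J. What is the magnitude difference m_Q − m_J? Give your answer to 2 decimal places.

-0.69

m_Q − m_J = −2.5 log₁₀(F_Q/F_J) = −2.5 log₁₀(1.89) = −2.5 × (0.276) = -0.691.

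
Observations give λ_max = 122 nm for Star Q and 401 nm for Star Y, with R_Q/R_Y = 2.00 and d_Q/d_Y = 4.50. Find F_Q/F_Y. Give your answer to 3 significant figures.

Wien's law: T_Q/T_Y = λ_Y/λ_Q = 401/122 = 3.287.
L_Q/L_Y = (R_Q/R_Y)²(T_Q/T_Y)⁴ = (2.00)²(3.287)⁴ = 466.9.
F_Q/F_Y = (L_Q/L_Y)/(d_Q/d_Y)² = 466.9/(4.50)² = 23.06.

23.1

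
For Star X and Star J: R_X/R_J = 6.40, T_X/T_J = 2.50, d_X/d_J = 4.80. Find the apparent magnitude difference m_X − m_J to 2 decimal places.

-4.60

L_X/L_J = (6.40)²(2.50)⁴ = 1600.
F_X/F_J = (L_X/L_J)/(d_X/d_J)² = 1600/23.04 = 69.44.
m_X − m_J = −2.5 log₁₀(69.44) = -4.60.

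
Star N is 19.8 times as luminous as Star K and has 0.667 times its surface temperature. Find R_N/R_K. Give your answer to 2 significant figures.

10

L ∝ R²T⁴ gives R ∝ √L / T², so
R_N/R_K = √(19.8) / (0.667)² = 4.450 / 0.4449 = 10.00.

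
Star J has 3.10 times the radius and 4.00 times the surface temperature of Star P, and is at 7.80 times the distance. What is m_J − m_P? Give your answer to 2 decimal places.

-4.02

L_J/L_P = (3.10)²(4.00)⁴ = 2460.
F_J/F_P = (L_J/L_P)/(d_J/d_P)² = 2460/60.84 = 40.44.
m_J − m_P = −2.5 log₁₀(40.44) = -4.02.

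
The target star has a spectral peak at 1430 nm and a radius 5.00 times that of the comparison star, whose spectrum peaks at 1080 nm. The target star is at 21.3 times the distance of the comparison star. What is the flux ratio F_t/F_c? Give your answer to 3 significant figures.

0.0179

Wien's law: T_t/T_c = λ_c/λ_t = 1080/1430 = 0.7552.
L_t/L_c = (R_t/R_c)²(T_t/T_c)⁴ = (5.00)²(0.7552)⁴ = 8.134.
F_t/F_c = (L_t/L_c)/(d_t/d_c)² = 8.134/(21.3)² = 0.01793.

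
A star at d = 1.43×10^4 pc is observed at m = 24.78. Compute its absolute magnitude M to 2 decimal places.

M = m − 5 log₁₀(d/10 pc) = 24.78 − 5 log₁₀(1.43×10^4/10)
  = 24.78 − 5 × 3.155 = 24.78 − 15.78 = 9.00.

9.00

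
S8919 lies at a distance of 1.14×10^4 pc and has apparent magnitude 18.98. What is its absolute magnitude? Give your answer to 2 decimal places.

3.70

M = m − 5 log₁₀(d/10 pc) = 18.98 − 5 log₁₀(1.14×10^4/10)
  = 18.98 − 5 × 3.057 = 18.98 − 15.28 = 3.70.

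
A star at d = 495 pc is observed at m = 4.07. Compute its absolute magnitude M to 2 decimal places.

-4.40

M = m − 5 log₁₀(d/10 pc) = 4.07 − 5 log₁₀(495/10)
  = 4.07 − 5 × 1.695 = 4.07 − 8.47 = -4.40.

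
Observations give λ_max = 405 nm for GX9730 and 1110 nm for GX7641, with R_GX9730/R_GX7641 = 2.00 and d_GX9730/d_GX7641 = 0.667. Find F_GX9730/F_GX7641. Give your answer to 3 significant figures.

Wien's law: T_GX9730/T_GX7641 = λ_GX7641/λ_GX9730 = 1110/405 = 2.741.
L_GX9730/L_GX7641 = (R_GX9730/R_GX7641)²(T_GX9730/T_GX7641)⁴ = (2.00)²(2.741)⁴ = 225.7.
F_GX9730/F_GX7641 = (L_GX9730/L_GX7641)/(d_GX9730/d_GX7641)² = 225.7/(0.667)² = 507.3.

507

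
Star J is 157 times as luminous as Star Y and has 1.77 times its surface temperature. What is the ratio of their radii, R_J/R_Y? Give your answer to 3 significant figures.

L ∝ R²T⁴ gives R ∝ √L / T², so
R_J/R_Y = √(157) / (1.77)² = 12.53 / 3.133 = 3.999.

4.00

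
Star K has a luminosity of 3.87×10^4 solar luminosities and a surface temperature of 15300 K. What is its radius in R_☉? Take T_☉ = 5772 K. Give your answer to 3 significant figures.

28.0 R_☉

R/R_☉ = √(L/L_☉) / (T/T_☉)² = √(3.87×10^4) / (2.651)²
       = 196.7 / 7.026 = 28.00.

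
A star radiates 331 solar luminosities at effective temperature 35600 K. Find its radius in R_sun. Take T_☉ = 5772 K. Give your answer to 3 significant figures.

R/R_☉ = √(L/L_☉) / (T/T_☉)² = √(331) / (6.168)²
       = 18.19 / 38.04 = 0.4783.

0.478 R_sun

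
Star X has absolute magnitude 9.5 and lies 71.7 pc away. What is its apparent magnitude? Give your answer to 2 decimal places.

m = M + 5 log₁₀(d/10 pc) = 9.5 + 5 log₁₀(71.7/10)
  = 9.5 + 5 × 0.856 = 9.5 + 4.28 = 13.78.

13.78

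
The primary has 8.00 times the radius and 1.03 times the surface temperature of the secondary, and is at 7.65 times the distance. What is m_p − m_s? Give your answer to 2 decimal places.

-0.23

L_p/L_s = (8.00)²(1.03)⁴ = 72.03.
F_p/F_s = (L_p/L_s)/(d_p/d_s)² = 72.03/58.52 = 1.231.
m_p − m_s = −2.5 log₁₀(1.231) = -0.23.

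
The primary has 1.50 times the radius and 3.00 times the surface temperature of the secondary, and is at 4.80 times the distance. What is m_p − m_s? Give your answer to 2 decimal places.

L_p/L_s = (1.50)²(3.00)⁴ = 182.2.
F_p/F_s = (L_p/L_s)/(d_p/d_s)² = 182.2/23.04 = 7.910.
m_p − m_s = −2.5 log₁₀(7.910) = -2.25.

-2.25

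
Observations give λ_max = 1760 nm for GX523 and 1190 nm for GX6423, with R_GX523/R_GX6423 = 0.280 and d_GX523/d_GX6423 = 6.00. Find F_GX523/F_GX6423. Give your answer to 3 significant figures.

4.55×10^-4

Wien's law: T_GX523/T_GX6423 = λ_GX6423/λ_GX523 = 1190/1760 = 0.6761.
L_GX523/L_GX6423 = (R_GX523/R_GX6423)²(T_GX523/T_GX6423)⁴ = (0.280)²(0.6761)⁴ = 0.01639.
F_GX523/F_GX6423 = (L_GX523/L_GX6423)/(d_GX523/d_GX6423)² = 0.01639/(6.00)² = 4.551×10^-4.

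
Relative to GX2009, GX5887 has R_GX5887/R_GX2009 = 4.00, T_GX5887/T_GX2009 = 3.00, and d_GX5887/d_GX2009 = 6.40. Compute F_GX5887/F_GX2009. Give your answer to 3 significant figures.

31.6

L_GX5887/L_GX2009 = (R_GX5887/R_GX2009)²(T_GX5887/T_GX2009)⁴ = (4.00)² × (3.00)⁴ = 1296.
F_GX5887/F_GX2009 = (L_GX5887/L_GX2009)/(d_GX5887/d_GX2009)² = 1296 / (6.40)² = 31.64.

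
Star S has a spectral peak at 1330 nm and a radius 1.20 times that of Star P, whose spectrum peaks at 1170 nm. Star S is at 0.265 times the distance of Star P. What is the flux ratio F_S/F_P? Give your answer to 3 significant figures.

Wien's law: T_S/T_P = λ_P/λ_S = 1170/1330 = 0.8797.
L_S/L_P = (R_S/R_P)²(T_S/T_P)⁴ = (1.20)²(0.8797)⁴ = 0.8624.
F_S/F_P = (L_S/L_P)/(d_S/d_P)² = 0.8624/(0.265)² = 12.28.

12.3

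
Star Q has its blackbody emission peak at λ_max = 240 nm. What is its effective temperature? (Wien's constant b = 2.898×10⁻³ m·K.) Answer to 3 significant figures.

1.21×10^4 K

T = b/λ_max = 2.898×10⁻³ / (240×10⁻⁹) = 1.207×10^4 K.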